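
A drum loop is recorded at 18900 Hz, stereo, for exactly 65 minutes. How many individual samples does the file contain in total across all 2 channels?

exactly 65 minutes = 3,900 s.
18,900 × 3,900 s × 2 ch = 147,420,000 samples.

147,420,000 samples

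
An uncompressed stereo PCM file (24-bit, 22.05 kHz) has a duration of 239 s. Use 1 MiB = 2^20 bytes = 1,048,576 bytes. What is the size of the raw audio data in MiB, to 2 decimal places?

Bytes = 22,050 samples/s × 239 s × 3 bytes/sample × 2 ch = 31,619,700 bytes.
31,619,700 / 1,048,576 = 30.15 MiB.

30.15 MiB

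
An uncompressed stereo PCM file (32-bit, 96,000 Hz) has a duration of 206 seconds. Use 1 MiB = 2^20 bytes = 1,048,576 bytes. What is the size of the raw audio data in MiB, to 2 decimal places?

150.88 MiB

Bytes = 96,000 samples/s × 206 s × 4 bytes/sample × 2 ch = 158,208,000 bytes.
158,208,000 / 1,048,576 = 150.88 MiB.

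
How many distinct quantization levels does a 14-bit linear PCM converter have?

2^14 = 16,384.

16,384 levels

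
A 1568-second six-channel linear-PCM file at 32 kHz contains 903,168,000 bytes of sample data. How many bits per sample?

24 bits

Bytes per sample = 903,168,000 / (32,000 × 1,568 × 6) = 903,168,000 / 301,056,000 = 3.
Bit depth = 3 × 8 = 24 bits.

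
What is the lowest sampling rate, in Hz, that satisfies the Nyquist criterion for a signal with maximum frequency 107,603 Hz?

Minimum sample rate = 2 × 107,603 Hz = 215,206 Hz.

215,206 Hz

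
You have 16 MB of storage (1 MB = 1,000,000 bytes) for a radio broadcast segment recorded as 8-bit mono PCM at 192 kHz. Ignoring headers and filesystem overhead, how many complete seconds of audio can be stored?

Uncompressed byte rate = 192,000 × 1 × 1 = 192,000 bytes/s.
Capacity = 16 × 1,000,000 = 16,000,000 bytes.
16,000,000 / 192,000 ≈ 83.33 s → 83 seconds.

83 seconds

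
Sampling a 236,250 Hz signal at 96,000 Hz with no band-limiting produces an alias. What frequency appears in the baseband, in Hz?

44,250 Hz

Nyquist = 96,000/2 = 48,000 Hz; 236,250 Hz exceeds it.
Alias = |236,250 − 2×96,000| = |236,250 − 192,000| = 44,250 Hz.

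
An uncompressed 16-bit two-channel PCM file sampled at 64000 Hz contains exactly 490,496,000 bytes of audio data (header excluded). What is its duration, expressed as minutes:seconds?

31:56

Byte rate = 64,000 × 2 × 2 = 256,000 bytes/s.
Duration = 490,496,000 / 256,000 = 1,916 s.
1,916 s = 31:56.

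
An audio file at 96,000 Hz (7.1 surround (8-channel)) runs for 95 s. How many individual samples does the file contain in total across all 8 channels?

72,960,000 samples

96,000 × 95 s × 8 ch = 72,960,000 samples.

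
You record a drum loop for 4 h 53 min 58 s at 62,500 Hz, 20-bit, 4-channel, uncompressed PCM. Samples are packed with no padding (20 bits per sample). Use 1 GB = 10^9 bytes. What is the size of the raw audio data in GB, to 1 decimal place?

Duration = 4 h 53 min 58 s = 17,638 s.
Bits = 62,500 × 17,638 × 20 × 4 = 88,190,000,000 bits = 11,023,750,000 bytes.
11,023,750,000 / 1,000,000,000 = 11.0 GB.

11.0 GB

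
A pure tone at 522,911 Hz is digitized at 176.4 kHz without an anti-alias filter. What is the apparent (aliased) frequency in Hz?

6,289 Hz

Nyquist = 176,400/2 = 88,200 Hz; 522,911 Hz exceeds it.
Alias = |522,911 − 3×176,400| = |522,911 − 529,200| = 6,289 Hz.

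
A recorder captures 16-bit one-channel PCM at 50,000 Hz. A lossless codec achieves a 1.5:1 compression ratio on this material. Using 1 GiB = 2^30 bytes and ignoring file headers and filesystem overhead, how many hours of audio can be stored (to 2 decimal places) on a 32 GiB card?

Uncompressed byte rate = 50,000 × 2 × 1 = 100,000 bytes/s.
After 1.5:1 compression, effective rate ≈ 66666.67 bytes/s.
Capacity = 32 × 1,073,741,824 = 34,359,738,368 bytes.
34,359,738,368 / effective rate ≈ 515396.08 s → 143.17 hours.

143.17 hours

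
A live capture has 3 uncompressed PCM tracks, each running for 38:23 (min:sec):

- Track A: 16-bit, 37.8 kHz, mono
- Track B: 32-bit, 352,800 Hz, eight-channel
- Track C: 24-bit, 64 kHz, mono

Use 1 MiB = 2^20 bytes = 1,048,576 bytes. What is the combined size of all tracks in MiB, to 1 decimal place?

38:23 (min:sec) = 2,303 s.
Track A: 37,800 × 2,303 × 2 × 1 = 174,106,800 bytes.
Track B: 352,800 × 2,303 × 4 × 8 = 25,999,948,800 bytes.
Track C: 64,000 × 2,303 × 3 × 1 = 442,176,000 bytes.
Total = 26,616,231,600 bytes = 25383.2 MiB.

25383.2 MiB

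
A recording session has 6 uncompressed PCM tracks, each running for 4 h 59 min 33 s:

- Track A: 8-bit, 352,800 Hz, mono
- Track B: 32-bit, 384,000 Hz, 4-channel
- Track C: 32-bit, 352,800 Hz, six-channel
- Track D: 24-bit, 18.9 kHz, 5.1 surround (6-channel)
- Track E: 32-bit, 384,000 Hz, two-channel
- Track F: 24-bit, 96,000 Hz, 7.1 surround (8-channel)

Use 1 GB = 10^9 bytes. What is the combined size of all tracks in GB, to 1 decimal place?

371.7 GB

4 h 59 min 33 s = 17,973 s.
Track A: 352,800 × 17,973 × 1 × 1 = 6,340,874,400 bytes.
Track B: 384,000 × 17,973 × 4 × 4 = 110,426,112,000 bytes.
Track C: 352,800 × 17,973 × 4 × 6 = 152,180,985,600 bytes.
Track D: 18,900 × 17,973 × 3 × 6 = 6,114,414,600 bytes.
Track E: 384,000 × 17,973 × 4 × 2 = 55,213,056,000 bytes.
Track F: 96,000 × 17,973 × 3 × 8 = 41,409,792,000 bytes.
Total = 371,685,234,600 bytes = 371.7 GB.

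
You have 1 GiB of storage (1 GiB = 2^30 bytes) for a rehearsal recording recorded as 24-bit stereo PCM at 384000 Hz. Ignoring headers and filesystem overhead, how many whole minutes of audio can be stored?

Uncompressed byte rate = 384,000 × 3 × 2 = 2,304,000 bytes/s.
Capacity = 1 × 1,073,741,824 = 1,073,741,824 bytes.
1,073,741,824 / 2,304,000 ≈ 466.03 s → 7 minutes.

7 minutes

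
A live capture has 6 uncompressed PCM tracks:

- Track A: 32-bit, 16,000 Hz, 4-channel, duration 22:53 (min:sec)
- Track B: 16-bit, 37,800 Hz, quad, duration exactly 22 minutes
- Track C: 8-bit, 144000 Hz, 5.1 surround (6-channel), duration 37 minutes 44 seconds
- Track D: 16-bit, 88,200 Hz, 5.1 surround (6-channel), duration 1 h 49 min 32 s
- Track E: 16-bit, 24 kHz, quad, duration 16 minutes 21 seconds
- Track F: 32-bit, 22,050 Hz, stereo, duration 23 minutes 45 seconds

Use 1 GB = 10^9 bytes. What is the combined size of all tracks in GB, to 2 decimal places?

Track A: 22:53 (min:sec) = 1,373 s; 16,000 × 1,373 × 4 × 4 = 351,488,000 bytes.
Track B: exactly 22 minutes = 1,320 s; 37,800 × 1,320 × 2 × 4 = 399,168,000 bytes.
Track C: 37 minutes 44 seconds = 2,264 s; 144,000 × 2,264 × 1 × 6 = 1,956,096,000 bytes.
Track D: 1 h 49 min 32 s = 6,572 s; 88,200 × 6,572 × 2 × 6 = 6,955,804,800 bytes.
Track E: 16 minutes 21 seconds = 981 s; 24,000 × 981 × 2 × 4 = 188,352,000 bytes.
Track F: 23 minutes 45 seconds = 1,425 s; 22,050 × 1,425 × 4 × 2 = 251,370,000 bytes.
Total = 10,102,278,800 bytes = 10.10 GB.

10.10 GB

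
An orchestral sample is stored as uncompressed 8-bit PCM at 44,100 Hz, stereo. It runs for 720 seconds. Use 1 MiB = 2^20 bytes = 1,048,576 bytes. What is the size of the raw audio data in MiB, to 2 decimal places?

60.56 MiB

Bytes = 44,100 samples/s × 720 s × 1 bytes/sample × 2 ch = 63,504,000 bytes.
63,504,000 / 1,048,576 = 60.56 MiB.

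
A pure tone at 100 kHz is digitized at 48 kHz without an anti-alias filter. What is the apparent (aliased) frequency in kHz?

Nyquist = 48,000/2 = 24,000 Hz; 100,000 Hz exceeds it.
Alias = |100,000 − 2×48,000| = |100,000 − 96,000| = 4,000 Hz = 4 kHz.

4 kHz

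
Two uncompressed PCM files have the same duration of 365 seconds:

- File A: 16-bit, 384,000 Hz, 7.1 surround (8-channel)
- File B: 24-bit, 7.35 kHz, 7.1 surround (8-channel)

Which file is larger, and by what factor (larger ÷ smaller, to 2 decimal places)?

File A: 384,000 × 2 × 8 = 6,144,000 bytes/s.
File B: 7,350 × 3 × 8 = 176,400 bytes/s.
File A is larger; ratio = 2,242,560,000 / 64,386,000 = 34.83.

File A, by a factor of 34.83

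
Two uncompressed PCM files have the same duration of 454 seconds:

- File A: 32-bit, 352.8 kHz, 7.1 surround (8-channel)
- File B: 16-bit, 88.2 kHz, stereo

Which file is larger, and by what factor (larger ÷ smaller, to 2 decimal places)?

File A: 352,800 × 4 × 8 = 11,289,600 bytes/s.
File B: 88,200 × 2 × 2 = 352,800 bytes/s.
File A is larger; ratio = 5,125,478,400 / 160,171,200 = 32.00.

File A, by a factor of 32.00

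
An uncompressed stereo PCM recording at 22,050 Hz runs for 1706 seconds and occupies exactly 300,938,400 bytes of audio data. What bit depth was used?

32 bits

Bytes per sample = 300,938,400 / (22,050 × 1,706 × 2) = 300,938,400 / 75,234,600 = 4.
Bit depth = 4 × 8 = 32 bits.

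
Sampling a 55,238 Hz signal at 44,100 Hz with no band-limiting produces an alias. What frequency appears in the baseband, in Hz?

Nyquist = 44,100/2 = 22,050 Hz; 55,238 Hz exceeds it.
Alias = |55,238 − 1×44,100| = |55,238 − 44,100| = 11,138 Hz.

11,138 Hz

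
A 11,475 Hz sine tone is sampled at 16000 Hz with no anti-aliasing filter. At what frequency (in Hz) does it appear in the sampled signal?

Nyquist = 16,000/2 = 8,000 Hz; 11,475 Hz exceeds it.
Alias = |11,475 − 1×16,000| = |11,475 − 16,000| = 4,525 Hz.

4,525 Hz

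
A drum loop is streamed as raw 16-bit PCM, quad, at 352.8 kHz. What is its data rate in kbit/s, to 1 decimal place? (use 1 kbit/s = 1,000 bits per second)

22579.2 kbit/s

Bit rate = 352,800 × 16 × 4 = 22,579,200 bits/s.
= 22579.2 kbit/s.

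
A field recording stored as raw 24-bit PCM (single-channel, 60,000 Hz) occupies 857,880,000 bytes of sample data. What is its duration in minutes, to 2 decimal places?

79.43 minutes

Byte rate = 60,000 × 3 × 1 = 180,000 bytes/s.
Duration = 857,880,000 / 180,000 = 4,766 s.
4,766 s / 60 = 79.43 minutes.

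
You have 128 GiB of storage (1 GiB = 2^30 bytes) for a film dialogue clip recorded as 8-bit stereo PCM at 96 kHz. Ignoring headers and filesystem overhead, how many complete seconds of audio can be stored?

Uncompressed byte rate = 96,000 × 1 × 2 = 192,000 bytes/s.
Capacity = 128 × 1,073,741,824 = 137,438,953,472 bytes.
137,438,953,472 / 192,000 ≈ 715827.88 s → 715,827 seconds.

715,827 seconds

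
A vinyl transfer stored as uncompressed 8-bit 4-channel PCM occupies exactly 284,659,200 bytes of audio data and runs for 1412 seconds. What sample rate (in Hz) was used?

50,400 Hz

Bytes = sample_rate × seconds × bytes_per_sample × channels.
sample_rate = 284,659,200 / (1,412 × 1 × 4) = 284,659,200 / 5,648 = 50,400 Hz.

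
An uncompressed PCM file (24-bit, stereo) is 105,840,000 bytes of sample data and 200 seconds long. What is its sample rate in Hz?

88,200 Hz

Bytes = sample_rate × seconds × bytes_per_sample × channels.
sample_rate = 105,840,000 / (200 × 3 × 2) = 105,840,000 / 1,200 = 88,200 Hz.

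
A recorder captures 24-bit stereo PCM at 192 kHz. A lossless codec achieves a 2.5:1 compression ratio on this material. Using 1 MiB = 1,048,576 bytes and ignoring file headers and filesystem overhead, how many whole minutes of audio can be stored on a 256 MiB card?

Uncompressed byte rate = 192,000 × 3 × 2 = 1,152,000 bytes/s.
After 2.5:1 compression, effective rate ≈ 460800 bytes/s.
Capacity = 256 × 1,048,576 = 268,435,456 bytes.
268,435,456 / effective rate ≈ 582.54 s → 9 minutes.

9 minutes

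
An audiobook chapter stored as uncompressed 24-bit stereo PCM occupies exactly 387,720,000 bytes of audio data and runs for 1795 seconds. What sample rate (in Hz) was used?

36,000 Hz

Bytes = sample_rate × seconds × bytes_per_sample × channels.
sample_rate = 387,720,000 / (1,795 × 3 × 2) = 387,720,000 / 10,770 = 36,000 Hz.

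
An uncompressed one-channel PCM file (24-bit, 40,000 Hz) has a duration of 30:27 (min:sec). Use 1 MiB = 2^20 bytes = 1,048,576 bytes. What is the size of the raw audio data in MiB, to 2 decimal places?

Duration = 30:27 (min:sec) = 1,827 s.
Bytes = 40,000 samples/s × 1,827 s × 3 bytes/sample × 1 ch = 219,240,000 bytes.
219,240,000 / 1,048,576 = 209.08 MiB.

209.08 MiB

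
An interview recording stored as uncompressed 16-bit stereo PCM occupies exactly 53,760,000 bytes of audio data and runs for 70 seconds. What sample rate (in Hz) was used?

192,000 Hz

Bytes = sample_rate × seconds × bytes_per_sample × channels.
sample_rate = 53,760,000 / (70 × 2 × 2) = 53,760,000 / 280 = 192,000 Hz.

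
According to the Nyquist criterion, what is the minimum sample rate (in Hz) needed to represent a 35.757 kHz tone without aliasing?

71,514 Hz

Minimum sample rate = 2 × 35,757 Hz = 71,514 Hz.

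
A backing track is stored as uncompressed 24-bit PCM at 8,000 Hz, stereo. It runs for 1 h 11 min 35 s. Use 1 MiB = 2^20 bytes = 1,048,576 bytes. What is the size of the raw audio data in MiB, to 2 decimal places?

196.61 MiB

Duration = 1 h 11 min 35 s = 4,295 s.
Bytes = 8,000 samples/s × 4,295 s × 3 bytes/sample × 2 ch = 206,160,000 bytes.
206,160,000 / 1,048,576 = 196.61 MiB.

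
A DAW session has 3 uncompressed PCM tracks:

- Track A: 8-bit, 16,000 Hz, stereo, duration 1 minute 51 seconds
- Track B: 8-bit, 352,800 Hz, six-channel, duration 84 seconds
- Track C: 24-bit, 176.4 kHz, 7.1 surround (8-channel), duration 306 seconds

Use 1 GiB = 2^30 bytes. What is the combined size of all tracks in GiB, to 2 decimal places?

1.38 GiB

Track A: 1 minute 51 seconds = 111 s; 16,000 × 111 × 1 × 2 = 3,552,000 bytes.
Track B: 352,800 × 84 × 1 × 6 = 177,811,200 bytes.
Track C: 176,400 × 306 × 3 × 8 = 1,295,481,600 bytes.
Total = 1,476,844,800 bytes = 1.38 GiB.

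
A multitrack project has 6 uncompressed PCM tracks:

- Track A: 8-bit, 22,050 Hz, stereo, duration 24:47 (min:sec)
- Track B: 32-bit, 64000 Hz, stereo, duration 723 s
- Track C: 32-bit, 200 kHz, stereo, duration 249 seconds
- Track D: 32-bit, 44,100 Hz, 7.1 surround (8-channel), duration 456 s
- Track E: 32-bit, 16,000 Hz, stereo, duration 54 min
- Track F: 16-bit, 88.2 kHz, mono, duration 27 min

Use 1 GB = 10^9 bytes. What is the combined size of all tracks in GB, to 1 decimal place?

2.2 GB

Track A: 24:47 (min:sec) = 1,487 s; 22,050 × 1,487 × 1 × 2 = 65,576,700 bytes.
Track B: 64,000 × 723 × 4 × 2 = 370,176,000 bytes.
Track C: 200,000 × 249 × 4 × 2 = 398,400,000 bytes.
Track D: 44,100 × 456 × 4 × 8 = 643,507,200 bytes.
Track E: 54 min = 3,240 s; 16,000 × 3,240 × 4 × 2 = 414,720,000 bytes.
Track F: 27 min = 1,620 s; 88,200 × 1,620 × 2 × 1 = 285,768,000 bytes.
Total = 2,178,147,900 bytes = 2.2 GB.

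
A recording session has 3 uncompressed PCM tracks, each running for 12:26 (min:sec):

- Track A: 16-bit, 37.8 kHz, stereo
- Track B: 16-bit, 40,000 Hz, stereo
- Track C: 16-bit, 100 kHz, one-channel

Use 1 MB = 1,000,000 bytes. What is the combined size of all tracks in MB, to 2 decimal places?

381.36 MB

12:26 (min:sec) = 746 s.
Track A: 37,800 × 746 × 2 × 2 = 112,795,200 bytes.
Track B: 40,000 × 746 × 2 × 2 = 119,360,000 bytes.
Track C: 100,000 × 746 × 2 × 1 = 149,200,000 bytes.
Total = 381,355,200 bytes = 381.36 MB.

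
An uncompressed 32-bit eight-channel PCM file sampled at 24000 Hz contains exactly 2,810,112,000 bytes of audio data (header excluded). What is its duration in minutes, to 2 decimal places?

Byte rate = 24,000 × 4 × 8 = 768,000 bytes/s.
Duration = 2,810,112,000 / 768,000 = 3,659 s.
3,659 s / 60 = 60.98 minutes.

60.98 minutes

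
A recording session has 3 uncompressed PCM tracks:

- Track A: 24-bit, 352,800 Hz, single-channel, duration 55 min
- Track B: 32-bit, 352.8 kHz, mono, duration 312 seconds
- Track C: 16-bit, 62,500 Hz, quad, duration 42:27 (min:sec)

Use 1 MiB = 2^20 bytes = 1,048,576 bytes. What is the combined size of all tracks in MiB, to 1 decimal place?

Track A: 55 min = 3,300 s; 352,800 × 3,300 × 3 × 1 = 3,492,720,000 bytes.
Track B: 352,800 × 312 × 4 × 1 = 440,294,400 bytes.
Track C: 42:27 (min:sec) = 2,547 s; 62,500 × 2,547 × 2 × 4 = 1,273,500,000 bytes.
Total = 5,206,514,400 bytes = 4965.3 MiB.

4965.3 MiB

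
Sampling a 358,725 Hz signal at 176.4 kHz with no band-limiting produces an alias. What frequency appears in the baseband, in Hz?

5,925 Hz

Nyquist = 176,400/2 = 88,200 Hz; 358,725 Hz exceeds it.
Alias = |358,725 − 2×176,400| = |358,725 − 352,800| = 5,925 Hz.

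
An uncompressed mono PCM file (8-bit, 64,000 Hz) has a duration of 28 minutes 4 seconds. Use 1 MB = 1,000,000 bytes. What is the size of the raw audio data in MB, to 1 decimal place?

Duration = 28 minutes 4 seconds = 1,684 s.
Bytes = 64,000 samples/s × 1,684 s × 1 bytes/sample × 1 ch = 107,776,000 bytes.
107,776,000 / 1,000,000 = 107.8 MB.

107.8 MB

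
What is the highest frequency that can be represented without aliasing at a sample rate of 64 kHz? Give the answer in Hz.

32,000 Hz

Nyquist frequency = sample rate / 2 = 64,000 / 2 = 32,000 Hz.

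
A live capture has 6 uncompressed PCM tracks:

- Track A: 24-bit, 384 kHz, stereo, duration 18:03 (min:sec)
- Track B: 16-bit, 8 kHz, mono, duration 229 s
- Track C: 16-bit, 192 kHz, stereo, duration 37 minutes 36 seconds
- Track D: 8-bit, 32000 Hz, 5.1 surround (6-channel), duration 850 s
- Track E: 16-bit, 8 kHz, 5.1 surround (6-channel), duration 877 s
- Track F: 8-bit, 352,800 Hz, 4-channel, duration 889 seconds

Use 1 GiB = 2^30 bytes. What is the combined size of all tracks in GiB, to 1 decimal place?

5.3 GiB

Track A: 18:03 (min:sec) = 1,083 s; 384,000 × 1,083 × 3 × 2 = 2,495,232,000 bytes.
Track B: 8,000 × 229 × 2 × 1 = 3,664,000 bytes.
Track C: 37 minutes 36 seconds = 2,256 s; 192,000 × 2,256 × 2 × 2 = 1,732,608,000 bytes.
Track D: 32,000 × 850 × 1 × 6 = 163,200,000 bytes.
Track E: 8,000 × 877 × 2 × 6 = 84,192,000 bytes.
Track F: 352,800 × 889 × 1 × 4 = 1,254,556,800 bytes.
Total = 5,733,452,800 bytes = 5.3 GiB.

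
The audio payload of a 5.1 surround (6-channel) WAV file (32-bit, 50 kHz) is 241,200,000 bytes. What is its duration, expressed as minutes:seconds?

Byte rate = 50,000 × 4 × 6 = 1,200,000 bytes/s.
Duration = 241,200,000 / 1,200,000 = 201 s.
201 s = 3:21.

3:21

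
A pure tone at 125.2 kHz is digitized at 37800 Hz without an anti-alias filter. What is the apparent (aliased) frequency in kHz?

11.8 kHz

Nyquist = 37,800/2 = 18,900 Hz; 125,200 Hz exceeds it.
Alias = |125,200 − 3×37,800| = |125,200 − 113,400| = 11,800 Hz = 11.8 kHz.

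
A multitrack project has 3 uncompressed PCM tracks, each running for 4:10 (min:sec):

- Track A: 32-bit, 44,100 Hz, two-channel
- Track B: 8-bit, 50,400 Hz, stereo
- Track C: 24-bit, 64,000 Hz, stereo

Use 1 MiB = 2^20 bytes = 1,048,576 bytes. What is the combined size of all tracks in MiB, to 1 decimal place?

199.7 MiB

4:10 (min:sec) = 250 s.
Track A: 44,100 × 250 × 4 × 2 = 88,200,000 bytes.
Track B: 50,400 × 250 × 1 × 2 = 25,200,000 bytes.
Track C: 64,000 × 250 × 3 × 2 = 96,000,000 bytes.
Total = 209,400,000 bytes = 199.7 MiB.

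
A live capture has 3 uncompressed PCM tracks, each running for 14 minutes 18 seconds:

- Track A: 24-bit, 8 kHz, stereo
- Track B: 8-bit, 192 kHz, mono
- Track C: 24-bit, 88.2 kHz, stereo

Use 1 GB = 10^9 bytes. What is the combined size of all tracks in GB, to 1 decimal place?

14 minutes 18 seconds = 858 s.
Track A: 8,000 × 858 × 3 × 2 = 41,184,000 bytes.
Track B: 192,000 × 858 × 1 × 1 = 164,736,000 bytes.
Track C: 88,200 × 858 × 3 × 2 = 454,053,600 bytes.
Total = 659,973,600 bytes = 0.7 GB.

0.7 GB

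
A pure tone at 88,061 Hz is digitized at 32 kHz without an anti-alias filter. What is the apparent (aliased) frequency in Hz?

Nyquist = 32,000/2 = 16,000 Hz; 88,061 Hz exceeds it.
Alias = |88,061 − 3×32,000| = |88,061 − 96,000| = 7,939 Hz.

7,939 Hz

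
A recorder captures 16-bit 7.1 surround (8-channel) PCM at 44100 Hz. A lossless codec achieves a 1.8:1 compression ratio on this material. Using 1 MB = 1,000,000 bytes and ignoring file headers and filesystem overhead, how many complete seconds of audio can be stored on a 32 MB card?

81 seconds

Uncompressed byte rate = 44,100 × 2 × 8 = 705,600 bytes/s.
After 1.8:1 compression, effective rate ≈ 392000 bytes/s.
Capacity = 32 × 1,000,000 = 32,000,000 bytes.
32,000,000 / effective rate ≈ 81.63 s → 81 seconds.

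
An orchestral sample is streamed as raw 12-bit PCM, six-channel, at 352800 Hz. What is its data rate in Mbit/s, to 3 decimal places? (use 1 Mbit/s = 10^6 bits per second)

Bit rate = 352,800 × 12 × 6 = 25,401,600 bits/s.
= 25.402 Mbit/s.

25.402 Mbit/s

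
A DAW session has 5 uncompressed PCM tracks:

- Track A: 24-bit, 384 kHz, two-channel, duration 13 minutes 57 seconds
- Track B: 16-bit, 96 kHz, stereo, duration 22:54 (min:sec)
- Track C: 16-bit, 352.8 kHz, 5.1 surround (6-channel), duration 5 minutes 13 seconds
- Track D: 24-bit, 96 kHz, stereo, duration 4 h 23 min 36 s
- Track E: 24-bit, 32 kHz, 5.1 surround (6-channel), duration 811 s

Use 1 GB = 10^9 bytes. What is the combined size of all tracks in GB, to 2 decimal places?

Track A: 13 minutes 57 seconds = 837 s; 384,000 × 837 × 3 × 2 = 1,928,448,000 bytes.
Track B: 22:54 (min:sec) = 1,374 s; 96,000 × 1,374 × 2 × 2 = 527,616,000 bytes.
Track C: 5 minutes 13 seconds = 313 s; 352,800 × 313 × 2 × 6 = 1,325,116,800 bytes.
Track D: 4 h 23 min 36 s = 15,816 s; 96,000 × 15,816 × 3 × 2 = 9,110,016,000 bytes.
Track E: 32,000 × 811 × 3 × 6 = 467,136,000 bytes.
Total = 13,358,332,800 bytes = 13.36 GB.

13.36 GB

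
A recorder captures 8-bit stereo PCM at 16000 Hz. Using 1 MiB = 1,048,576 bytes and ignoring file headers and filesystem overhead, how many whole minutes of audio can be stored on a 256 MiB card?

139 minutes

Uncompressed byte rate = 16,000 × 1 × 2 = 32,000 bytes/s.
Capacity = 256 × 1,048,576 = 268,435,456 bytes.
268,435,456 / 32,000 ≈ 8388.61 s → 139 minutes.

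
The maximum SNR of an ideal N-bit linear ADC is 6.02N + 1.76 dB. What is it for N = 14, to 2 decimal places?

86.04 dB

6.02 × 14 + 1.76 = 86.04 dB.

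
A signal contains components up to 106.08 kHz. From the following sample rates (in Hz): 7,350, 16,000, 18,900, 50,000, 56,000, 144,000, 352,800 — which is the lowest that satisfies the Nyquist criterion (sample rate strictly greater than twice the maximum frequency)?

Need sample rate > 2 × 106,080 = 212,160 Hz.
Lowest listed rate above 212,160 Hz is 352,800 Hz.

352,800 Hz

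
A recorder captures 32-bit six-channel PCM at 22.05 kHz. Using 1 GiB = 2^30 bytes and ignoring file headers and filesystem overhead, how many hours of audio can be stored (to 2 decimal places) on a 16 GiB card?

Uncompressed byte rate = 22,050 × 4 × 6 = 529,200 bytes/s.
Capacity = 16 × 1,073,741,824 = 17,179,869,184 bytes.
17,179,869,184 / 529,200 ≈ 32463.85 s → 9.02 hours.

9.02 hours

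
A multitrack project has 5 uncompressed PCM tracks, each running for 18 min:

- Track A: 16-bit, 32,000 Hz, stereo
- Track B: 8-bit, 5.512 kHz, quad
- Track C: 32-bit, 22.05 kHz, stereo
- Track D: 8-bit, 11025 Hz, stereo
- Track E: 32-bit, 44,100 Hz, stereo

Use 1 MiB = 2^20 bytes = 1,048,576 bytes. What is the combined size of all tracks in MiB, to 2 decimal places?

18 min = 1,080 s.
Track A: 32,000 × 1,080 × 2 × 2 = 138,240,000 bytes.
Track B: 5,512 × 1,080 × 1 × 4 = 23,811,840 bytes.
Track C: 22,050 × 1,080 × 4 × 2 = 190,512,000 bytes.
Track D: 11,025 × 1,080 × 1 × 2 = 23,814,000 bytes.
Track E: 44,100 × 1,080 × 4 × 2 = 381,024,000 bytes.
Total = 757,401,840 bytes = 722.31 MiB.

722.31 MiB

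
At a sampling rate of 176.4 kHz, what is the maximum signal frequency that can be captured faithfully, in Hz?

88,200 Hz

Nyquist frequency = sample rate / 2 = 176,400 / 2 = 88,200 Hz.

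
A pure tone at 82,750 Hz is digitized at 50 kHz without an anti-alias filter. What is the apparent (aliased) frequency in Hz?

17,250 Hz

Nyquist = 50,000/2 = 25,000 Hz; 82,750 Hz exceeds it.
Alias = |82,750 − 2×50,000| = |82,750 − 100,000| = 17,250 Hz.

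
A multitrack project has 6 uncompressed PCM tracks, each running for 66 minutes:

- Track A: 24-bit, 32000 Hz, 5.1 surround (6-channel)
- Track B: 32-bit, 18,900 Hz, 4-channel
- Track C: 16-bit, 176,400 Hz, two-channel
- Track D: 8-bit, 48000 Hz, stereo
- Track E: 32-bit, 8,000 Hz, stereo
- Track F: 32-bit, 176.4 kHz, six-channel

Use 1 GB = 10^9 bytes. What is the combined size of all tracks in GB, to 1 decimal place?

66 minutes = 3,960 s.
Track A: 32,000 × 3,960 × 3 × 6 = 2,280,960,000 bytes.
Track B: 18,900 × 3,960 × 4 × 4 = 1,197,504,000 bytes.
Track C: 176,400 × 3,960 × 2 × 2 = 2,794,176,000 bytes.
Track D: 48,000 × 3,960 × 1 × 2 = 380,160,000 bytes.
Track E: 8,000 × 3,960 × 4 × 2 = 253,440,000 bytes.
Track F: 176,400 × 3,960 × 4 × 6 = 16,765,056,000 bytes.
Total = 23,671,296,000 bytes = 23.7 GB.

23.7 GB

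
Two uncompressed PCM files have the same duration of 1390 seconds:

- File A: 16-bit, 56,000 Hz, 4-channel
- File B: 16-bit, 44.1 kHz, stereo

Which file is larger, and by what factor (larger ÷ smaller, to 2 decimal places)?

File A, by a factor of 2.54

File A: 56,000 × 2 × 4 = 448,000 bytes/s.
File B: 44,100 × 2 × 2 = 176,400 bytes/s.
File A is larger; ratio = 622,720,000 / 245,196,000 = 2.54.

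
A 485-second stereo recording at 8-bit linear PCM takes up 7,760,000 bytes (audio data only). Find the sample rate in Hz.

8,000 Hz

Bytes = sample_rate × seconds × bytes_per_sample × channels.
sample_rate = 7,760,000 / (485 × 1 × 2) = 7,760,000 / 970 = 8,000 Hz.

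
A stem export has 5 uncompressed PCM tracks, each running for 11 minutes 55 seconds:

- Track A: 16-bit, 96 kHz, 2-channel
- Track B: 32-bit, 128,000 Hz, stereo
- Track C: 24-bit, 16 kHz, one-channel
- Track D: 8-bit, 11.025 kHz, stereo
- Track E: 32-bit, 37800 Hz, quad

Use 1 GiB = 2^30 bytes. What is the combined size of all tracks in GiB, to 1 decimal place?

11 minutes 55 seconds = 715 s.
Track A: 96,000 × 715 × 2 × 2 = 274,560,000 bytes.
Track B: 128,000 × 715 × 4 × 2 = 732,160,000 bytes.
Track C: 16,000 × 715 × 3 × 1 = 34,320,000 bytes.
Track D: 11,025 × 715 × 1 × 2 = 15,765,750 bytes.
Track E: 37,800 × 715 × 4 × 4 = 432,432,000 bytes.
Total = 1,489,237,750 bytes = 1.4 GiB.

1.4 GiB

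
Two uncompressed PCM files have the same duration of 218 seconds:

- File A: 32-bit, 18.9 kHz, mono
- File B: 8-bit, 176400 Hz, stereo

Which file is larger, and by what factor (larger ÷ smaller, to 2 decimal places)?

File A: 18,900 × 4 × 1 = 75,600 bytes/s.
File B: 176,400 × 1 × 2 = 352,800 bytes/s.
File B is larger; ratio = 76,910,400 / 16,480,800 = 4.67.

File B, by a factor of 4.67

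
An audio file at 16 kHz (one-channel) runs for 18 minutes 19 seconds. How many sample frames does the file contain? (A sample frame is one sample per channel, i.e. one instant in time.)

17,584,000 sample frames

18 minutes 19 seconds = 1,099 s.
16,000 samples/s × 1,099 s = 17,584,000 frames.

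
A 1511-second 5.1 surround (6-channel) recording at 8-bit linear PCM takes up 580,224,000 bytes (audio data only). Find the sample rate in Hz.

64,000 Hz

Bytes = sample_rate × seconds × bytes_per_sample × channels.
sample_rate = 580,224,000 / (1,511 × 1 × 6) = 580,224,000 / 9,066 = 64,000 Hz.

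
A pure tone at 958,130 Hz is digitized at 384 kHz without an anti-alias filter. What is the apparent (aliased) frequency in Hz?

190,130 Hz

Nyquist = 384,000/2 = 192,000 Hz; 958,130 Hz exceeds it.
Alias = |958,130 − 2×384,000| = |958,130 − 768,000| = 190,130 Hz.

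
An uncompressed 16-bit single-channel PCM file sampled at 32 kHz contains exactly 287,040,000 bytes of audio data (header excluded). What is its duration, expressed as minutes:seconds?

Byte rate = 32,000 × 2 × 1 = 64,000 bytes/s.
Duration = 287,040,000 / 64,000 = 4,485 s.
4,485 s = 74:45.

74:45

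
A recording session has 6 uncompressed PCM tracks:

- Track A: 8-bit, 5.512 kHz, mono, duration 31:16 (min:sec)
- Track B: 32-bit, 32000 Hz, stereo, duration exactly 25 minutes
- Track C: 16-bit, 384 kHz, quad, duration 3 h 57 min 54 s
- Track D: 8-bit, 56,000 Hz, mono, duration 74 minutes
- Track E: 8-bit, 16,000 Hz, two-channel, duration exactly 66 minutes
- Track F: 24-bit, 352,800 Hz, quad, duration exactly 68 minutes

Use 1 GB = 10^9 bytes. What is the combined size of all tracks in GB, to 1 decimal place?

Track A: 31:16 (min:sec) = 1,876 s; 5,512 × 1,876 × 1 × 1 = 10,340,512 bytes.
Track B: exactly 25 minutes = 1,500 s; 32,000 × 1,500 × 4 × 2 = 384,000,000 bytes.
Track C: 3 h 57 min 54 s = 14,274 s; 384,000 × 14,274 × 2 × 4 = 43,849,728,000 bytes.
Track D: 74 minutes = 4,440 s; 56,000 × 4,440 × 1 × 1 = 248,640,000 bytes.
Track E: exactly 66 minutes = 3,960 s; 16,000 × 3,960 × 1 × 2 = 126,720,000 bytes.
Track F: exactly 68 minutes = 4,080 s; 352,800 × 4,080 × 3 × 4 = 17,273,088,000 bytes.
Total = 61,892,516,512 bytes = 61.9 GB.

61.9 GB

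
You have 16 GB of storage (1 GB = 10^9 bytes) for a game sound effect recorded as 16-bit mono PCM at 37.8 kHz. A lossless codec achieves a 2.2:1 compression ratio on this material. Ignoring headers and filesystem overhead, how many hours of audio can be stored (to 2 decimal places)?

129.34 hours

Uncompressed byte rate = 37,800 × 2 × 1 = 75,600 bytes/s.
After 2.2:1 compression, effective rate ≈ 34363.64 bytes/s.
Capacity = 16 × 1,000,000,000 = 16,000,000,000 bytes.
16,000,000,000 / effective rate ≈ 465608.47 s → 129.34 hours.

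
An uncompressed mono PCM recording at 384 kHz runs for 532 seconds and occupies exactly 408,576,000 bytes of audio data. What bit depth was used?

16 bits

Bytes per sample = 408,576,000 / (384,000 × 532 × 1) = 408,576,000 / 204,288,000 = 2.
Bit depth = 2 × 8 = 16 bits.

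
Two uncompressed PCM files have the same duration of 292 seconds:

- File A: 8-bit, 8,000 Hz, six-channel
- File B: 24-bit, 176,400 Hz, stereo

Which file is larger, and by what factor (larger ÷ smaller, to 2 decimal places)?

File B, by a factor of 22.05

File A: 8,000 × 1 × 6 = 48,000 bytes/s.
File B: 176,400 × 3 × 2 = 1,058,400 bytes/s.
File B is larger; ratio = 309,052,800 / 14,016,000 = 22.05.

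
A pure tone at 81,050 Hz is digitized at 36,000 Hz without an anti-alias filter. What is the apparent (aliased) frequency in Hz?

Nyquist = 36,000/2 = 18,000 Hz; 81,050 Hz exceeds it.
Alias = |81,050 − 2×36,000| = |81,050 − 72,000| = 9,050 Hz.

9,050 Hz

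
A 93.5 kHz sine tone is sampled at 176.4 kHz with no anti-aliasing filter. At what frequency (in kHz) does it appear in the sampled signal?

82.9 kHz

Nyquist = 176,400/2 = 88,200 Hz; 93,500 Hz exceeds it.
Alias = |93,500 − 1×176,400| = |93,500 − 176,400| = 82,900 Hz = 82.9 kHz.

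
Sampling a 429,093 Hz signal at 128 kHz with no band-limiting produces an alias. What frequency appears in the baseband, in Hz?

Nyquist = 128,000/2 = 64,000 Hz; 429,093 Hz exceeds it.
Alias = |429,093 − 3×128,000| = |429,093 − 384,000| = 45,093 Hz.

45,093 Hz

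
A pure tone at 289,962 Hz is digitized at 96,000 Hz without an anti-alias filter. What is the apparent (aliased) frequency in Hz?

1,962 Hz

Nyquist = 96,000/2 = 48,000 Hz; 289,962 Hz exceeds it.
Alias = |289,962 − 3×96,000| = |289,962 − 288,000| = 1,962 Hz.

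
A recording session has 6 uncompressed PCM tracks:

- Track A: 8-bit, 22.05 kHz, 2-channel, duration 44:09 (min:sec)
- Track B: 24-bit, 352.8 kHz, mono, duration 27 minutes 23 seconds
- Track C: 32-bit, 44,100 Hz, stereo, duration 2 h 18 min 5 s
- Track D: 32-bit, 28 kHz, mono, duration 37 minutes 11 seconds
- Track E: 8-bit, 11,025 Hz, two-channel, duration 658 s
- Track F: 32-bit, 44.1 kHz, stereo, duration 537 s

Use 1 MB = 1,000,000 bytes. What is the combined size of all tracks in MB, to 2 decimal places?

5232.55 MB

Track A: 44:09 (min:sec) = 2,649 s; 22,050 × 2,649 × 1 × 2 = 116,820,900 bytes.
Track B: 27 minutes 23 seconds = 1,643 s; 352,800 × 1,643 × 3 × 1 = 1,738,951,200 bytes.
Track C: 2 h 18 min 5 s = 8,285 s; 44,100 × 8,285 × 4 × 2 = 2,922,948,000 bytes.
Track D: 37 minutes 11 seconds = 2,231 s; 28,000 × 2,231 × 4 × 1 = 249,872,000 bytes.
Track E: 11,025 × 658 × 1 × 2 = 14,508,900 bytes.
Track F: 44,100 × 537 × 4 × 2 = 189,453,600 bytes.
Total = 5,232,554,600 bytes = 5232.55 MB.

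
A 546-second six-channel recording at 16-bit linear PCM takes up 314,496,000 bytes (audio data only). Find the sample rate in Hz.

Bytes = sample_rate × seconds × bytes_per_sample × channels.
sample_rate = 314,496,000 / (546 × 2 × 6) = 314,496,000 / 6,552 = 48,000 Hz.

48,000 Hz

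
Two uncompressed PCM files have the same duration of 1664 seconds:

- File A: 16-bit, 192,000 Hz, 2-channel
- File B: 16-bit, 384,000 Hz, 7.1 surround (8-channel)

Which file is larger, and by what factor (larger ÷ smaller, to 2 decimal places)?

File B, by a factor of 8.00

File A: 192,000 × 2 × 2 = 768,000 bytes/s.
File B: 384,000 × 2 × 8 = 6,144,000 bytes/s.
File B is larger; ratio = 10,223,616,000 / 1,277,952,000 = 8.00.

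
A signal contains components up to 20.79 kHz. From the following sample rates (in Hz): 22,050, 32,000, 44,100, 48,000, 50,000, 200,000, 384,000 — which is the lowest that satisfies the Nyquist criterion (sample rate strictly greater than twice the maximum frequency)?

Need sample rate > 2 × 20,790 = 41,580 Hz.
Lowest listed rate above 41,580 Hz is 44,100 Hz.

44,100 Hz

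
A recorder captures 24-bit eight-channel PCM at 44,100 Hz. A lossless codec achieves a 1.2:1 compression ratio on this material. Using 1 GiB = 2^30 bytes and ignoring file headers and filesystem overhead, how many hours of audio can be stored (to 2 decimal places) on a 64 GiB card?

21.64 hours

Uncompressed byte rate = 44,100 × 3 × 8 = 1,058,400 bytes/s.
After 1.2:1 compression, effective rate ≈ 882000 bytes/s.
Capacity = 64 × 1,073,741,824 = 68,719,476,736 bytes.
68,719,476,736 / effective rate ≈ 77913.24 s → 21.64 hours.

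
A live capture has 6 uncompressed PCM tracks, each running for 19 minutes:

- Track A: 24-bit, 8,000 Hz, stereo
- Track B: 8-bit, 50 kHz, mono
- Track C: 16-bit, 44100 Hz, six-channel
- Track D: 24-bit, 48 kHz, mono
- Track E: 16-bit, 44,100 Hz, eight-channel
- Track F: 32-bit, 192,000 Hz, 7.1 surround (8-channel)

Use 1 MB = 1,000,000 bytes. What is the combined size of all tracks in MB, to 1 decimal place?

8687.7 MB

19 minutes = 1,140 s.
Track A: 8,000 × 1,140 × 3 × 2 = 54,720,000 bytes.
Track B: 50,000 × 1,140 × 1 × 1 = 57,000,000 bytes.
Track C: 44,100 × 1,140 × 2 × 6 = 603,288,000 bytes.
Track D: 48,000 × 1,140 × 3 × 1 = 164,160,000 bytes.
Track E: 44,100 × 1,140 × 2 × 8 = 804,384,000 bytes.
Track F: 192,000 × 1,140 × 4 × 8 = 7,004,160,000 bytes.
Total = 8,687,712,000 bytes = 8687.7 MB.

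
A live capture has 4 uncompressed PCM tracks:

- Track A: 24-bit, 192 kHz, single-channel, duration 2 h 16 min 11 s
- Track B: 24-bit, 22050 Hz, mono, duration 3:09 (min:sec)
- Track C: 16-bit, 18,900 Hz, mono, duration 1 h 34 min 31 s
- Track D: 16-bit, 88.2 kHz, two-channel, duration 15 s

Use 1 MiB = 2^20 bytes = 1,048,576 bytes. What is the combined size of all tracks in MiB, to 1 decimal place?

4709.9 MiB

Track A: 2 h 16 min 11 s = 8,171 s; 192,000 × 8,171 × 3 × 1 = 4,706,496,000 bytes.
Track B: 3:09 (min:sec) = 189 s; 22,050 × 189 × 3 × 1 = 12,502,350 bytes.
Track C: 1 h 34 min 31 s = 5,671 s; 18,900 × 5,671 × 2 × 1 = 214,363,800 bytes.
Track D: 88,200 × 15 × 2 × 2 = 5,292,000 bytes.
Total = 4,938,654,150 bytes = 4709.9 MiB.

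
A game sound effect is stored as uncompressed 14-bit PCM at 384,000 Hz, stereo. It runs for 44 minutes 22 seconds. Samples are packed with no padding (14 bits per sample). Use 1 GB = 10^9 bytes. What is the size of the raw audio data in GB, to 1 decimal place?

Duration = 44 minutes 22 seconds = 2,662 s.
Bits = 384,000 × 2,662 × 14 × 2 = 28,621,824,000 bits = 3,577,728,000 bytes.
3,577,728,000 / 1,000,000,000 = 3.6 GB.

3.6 GB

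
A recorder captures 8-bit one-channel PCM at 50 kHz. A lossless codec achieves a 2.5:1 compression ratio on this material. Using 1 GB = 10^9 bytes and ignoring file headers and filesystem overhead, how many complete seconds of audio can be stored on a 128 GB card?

Uncompressed byte rate = 50,000 × 1 × 1 = 50,000 bytes/s.
After 2.5:1 compression, effective rate ≈ 20000 bytes/s.
Capacity = 128 × 1,000,000,000 = 128,000,000,000 bytes.
128,000,000,000 / effective rate ≈ 6400000 s → 6,400,000 seconds.

6,400,000 seconds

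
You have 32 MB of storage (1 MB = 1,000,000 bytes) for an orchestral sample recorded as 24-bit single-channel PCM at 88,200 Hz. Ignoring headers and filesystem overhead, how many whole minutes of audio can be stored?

2 minutes

Uncompressed byte rate = 88,200 × 3 × 1 = 264,600 bytes/s.
Capacity = 32 × 1,000,000 = 32,000,000 bytes.
32,000,000 / 264,600 ≈ 120.94 s → 2 minutes.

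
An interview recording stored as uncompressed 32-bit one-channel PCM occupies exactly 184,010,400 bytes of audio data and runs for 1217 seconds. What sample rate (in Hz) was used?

Bytes = sample_rate × seconds × bytes_per_sample × channels.
sample_rate = 184,010,400 / (1,217 × 4 × 1) = 184,010,400 / 4,868 = 37,800 Hz.

37,800 Hz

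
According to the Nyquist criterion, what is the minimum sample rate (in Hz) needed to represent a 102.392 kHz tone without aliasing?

204,784 Hz

Minimum sample rate = 2 × 102,392 Hz = 204,784 Hz.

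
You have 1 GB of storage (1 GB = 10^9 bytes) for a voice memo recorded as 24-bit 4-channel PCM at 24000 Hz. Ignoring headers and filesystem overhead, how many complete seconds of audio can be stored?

3,472 seconds

Uncompressed byte rate = 24,000 × 3 × 4 = 288,000 bytes/s.
Capacity = 1 × 1,000,000,000 = 1,000,000,000 bytes.
1,000,000,000 / 288,000 ≈ 3472.22 s → 3,472 seconds.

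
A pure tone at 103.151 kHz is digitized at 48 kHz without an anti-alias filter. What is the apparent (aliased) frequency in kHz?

7.151 kHz

Nyquist = 48,000/2 = 24,000 Hz; 103,151 Hz exceeds it.
Alias = |103,151 − 2×48,000| = |103,151 − 96,000| = 7,151 Hz = 7.151 kHz.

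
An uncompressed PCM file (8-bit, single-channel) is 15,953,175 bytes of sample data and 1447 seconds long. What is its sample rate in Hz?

11,025 Hz

Bytes = sample_rate × seconds × bytes_per_sample × channels.
sample_rate = 15,953,175 / (1,447 × 1 × 1) = 15,953,175 / 1,447 = 11,025 Hz.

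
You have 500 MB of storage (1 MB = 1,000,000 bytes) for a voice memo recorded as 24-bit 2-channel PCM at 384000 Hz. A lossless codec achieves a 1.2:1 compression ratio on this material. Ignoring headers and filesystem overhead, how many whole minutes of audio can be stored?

4 minutes

Uncompressed byte rate = 384,000 × 3 × 2 = 2,304,000 bytes/s.
After 1.2:1 compression, effective rate ≈ 1920000 bytes/s.
Capacity = 500 × 1,000,000 = 500,000,000 bytes.
500,000,000 / effective rate ≈ 260.42 s → 4 minutes.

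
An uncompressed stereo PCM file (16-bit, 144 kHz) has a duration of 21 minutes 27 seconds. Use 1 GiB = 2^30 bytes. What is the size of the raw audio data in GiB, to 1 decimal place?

0.7 GiB

Duration = 21 minutes 27 seconds = 1,287 s.
Bytes = 144,000 samples/s × 1,287 s × 2 bytes/sample × 2 ch = 741,312,000 bytes.
741,312,000 / 1,073,741,824 = 0.7 GiB.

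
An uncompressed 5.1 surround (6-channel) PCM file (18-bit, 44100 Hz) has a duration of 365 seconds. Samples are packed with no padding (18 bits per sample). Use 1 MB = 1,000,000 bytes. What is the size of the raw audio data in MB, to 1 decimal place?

217.3 MB

Bits = 44,100 × 365 × 18 × 6 = 1,738,422,000 bits = 217,302,750 bytes.
217,302,750 / 1,000,000 = 217.3 MB.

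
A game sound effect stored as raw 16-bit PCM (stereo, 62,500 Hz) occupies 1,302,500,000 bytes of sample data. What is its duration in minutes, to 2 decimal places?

86.83 minutes

Byte rate = 62,500 × 2 × 2 = 250,000 bytes/s.
Duration = 1,302,500,000 / 250,000 = 5,210 s.
5,210 s / 60 = 86.83 minutes.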